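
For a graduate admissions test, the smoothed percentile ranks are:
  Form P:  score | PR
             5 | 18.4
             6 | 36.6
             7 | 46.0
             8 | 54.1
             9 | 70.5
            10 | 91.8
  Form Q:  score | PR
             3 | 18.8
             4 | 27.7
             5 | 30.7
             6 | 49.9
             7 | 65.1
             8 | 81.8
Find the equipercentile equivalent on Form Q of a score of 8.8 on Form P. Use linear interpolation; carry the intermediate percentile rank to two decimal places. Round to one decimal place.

7.1

PR of 8.8 on Form P: 54.1 + (8.8 − 8)/(9 − 8) × (70.5 − 54.1) = 67.22
On Form Q, PR 67.22 falls between score 7 (PR 65.1) and 8 (PR 81.8).
Interpolate: 7 + (67.22 − 65.1)/(81.8 − 65.1) × (8 − 7) = 7.1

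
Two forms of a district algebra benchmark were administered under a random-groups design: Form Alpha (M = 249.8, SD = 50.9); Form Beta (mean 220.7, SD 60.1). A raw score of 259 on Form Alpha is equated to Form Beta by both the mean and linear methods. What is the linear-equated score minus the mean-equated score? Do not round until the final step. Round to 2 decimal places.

Mean-equated: 259 + (220.7 − 249.8) = 229.90
Linear-equated: (60.1/50.9)(259 − 249.8) + 220.7 = 231.563
Difference = 231.563 − 229.90 = 1.66

1.66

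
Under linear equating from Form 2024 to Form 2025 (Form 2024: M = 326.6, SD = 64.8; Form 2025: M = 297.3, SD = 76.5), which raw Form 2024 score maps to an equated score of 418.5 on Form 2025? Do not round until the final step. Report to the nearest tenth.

Invert y = (SD_Y/SD_X)(x − M_X) + M_Y:
x = (SD_X/SD_Y)(y − M_Y) + M_X = (64.8/76.5)(418.5 − 297.3) + 326.6
x = 0.847059 × 121.200 + 326.6 = 429.3

429.3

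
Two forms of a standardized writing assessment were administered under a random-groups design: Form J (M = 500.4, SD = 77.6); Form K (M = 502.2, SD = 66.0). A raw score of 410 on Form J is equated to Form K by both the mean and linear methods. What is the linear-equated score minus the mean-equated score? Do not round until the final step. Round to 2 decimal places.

13.51

Mean-equated: 410 + (502.2 − 500.4) = 411.80
Linear-equated: (66.0/77.6)(410 − 500.4) + 502.2 = 425.313
Difference = 425.313 − 411.80 = 13.51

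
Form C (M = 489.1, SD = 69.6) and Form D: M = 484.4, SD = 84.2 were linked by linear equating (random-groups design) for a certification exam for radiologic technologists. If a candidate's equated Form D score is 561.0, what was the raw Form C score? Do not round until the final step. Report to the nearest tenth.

Invert y = (SD_Y/SD_X)(x − M_X) + M_Y:
x = (SD_X/SD_Y)(y − M_Y) + M_X = (69.6/84.2)(561.0 − 484.4) + 489.1
x = 0.826603 × 76.600 + 489.1 = 552.4

552.4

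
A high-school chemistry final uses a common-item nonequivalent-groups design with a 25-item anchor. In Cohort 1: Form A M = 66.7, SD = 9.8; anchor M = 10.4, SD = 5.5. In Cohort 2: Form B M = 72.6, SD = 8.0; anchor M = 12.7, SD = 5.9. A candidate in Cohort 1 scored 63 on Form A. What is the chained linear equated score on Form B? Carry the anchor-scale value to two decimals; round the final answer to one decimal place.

Form A → anchor (Cohort 1): v = (5.5/9.8)(63 − 66.7) + 10.4 = 8.32
anchor → Form B (Cohort 2): y = (8.0/5.9)(8.32 − 12.7) + 72.6 = 66.7

66.7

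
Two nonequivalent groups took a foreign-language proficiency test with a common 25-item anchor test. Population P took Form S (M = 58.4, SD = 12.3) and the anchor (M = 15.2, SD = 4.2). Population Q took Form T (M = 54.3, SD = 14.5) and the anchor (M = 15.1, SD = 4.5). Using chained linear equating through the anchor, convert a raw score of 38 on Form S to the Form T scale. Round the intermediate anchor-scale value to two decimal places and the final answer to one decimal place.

32.2

Form S → anchor (Population P): v = (4.2/12.3)(38 − 58.4) + 15.2 = 8.23
anchor → Form T (Population Q): y = (14.5/4.5)(8.23 − 15.1) + 54.3 = 32.2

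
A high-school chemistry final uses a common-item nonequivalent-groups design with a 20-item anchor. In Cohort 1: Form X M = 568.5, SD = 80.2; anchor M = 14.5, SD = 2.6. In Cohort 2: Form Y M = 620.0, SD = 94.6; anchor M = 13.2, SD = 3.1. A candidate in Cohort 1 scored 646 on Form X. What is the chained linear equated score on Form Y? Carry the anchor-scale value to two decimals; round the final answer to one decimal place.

736.3

Form X → anchor (Cohort 1): v = (2.6/80.2)(646 − 568.5) + 14.5 = 17.01
anchor → Form Y (Cohort 2): y = (94.6/3.1)(17.01 − 13.2) + 620.0 = 736.3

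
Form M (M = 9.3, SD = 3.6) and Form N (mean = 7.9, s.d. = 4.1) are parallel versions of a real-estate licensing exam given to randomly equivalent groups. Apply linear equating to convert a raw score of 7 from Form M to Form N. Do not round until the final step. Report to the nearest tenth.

5.3

Linear equating: y = (SD_Y/SD_X)(x − M_X) + M_Y
y = (4.1/3.6)(7 − 9.3) + 7.9
y = 1.138889 × -2.3 + 7.9 = -2.6194 + 7.9 = 5.3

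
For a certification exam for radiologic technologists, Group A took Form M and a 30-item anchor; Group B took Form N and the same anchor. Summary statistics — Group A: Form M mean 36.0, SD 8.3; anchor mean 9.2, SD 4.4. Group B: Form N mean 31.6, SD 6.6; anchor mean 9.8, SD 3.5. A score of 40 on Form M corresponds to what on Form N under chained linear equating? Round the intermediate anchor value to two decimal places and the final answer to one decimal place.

Form M → anchor (Group A): v = (4.4/8.3)(40 − 36.0) + 9.2 = 11.32
anchor → Form N (Group B): y = (6.6/3.5)(11.32 − 9.8) + 31.6 = 34.5

34.5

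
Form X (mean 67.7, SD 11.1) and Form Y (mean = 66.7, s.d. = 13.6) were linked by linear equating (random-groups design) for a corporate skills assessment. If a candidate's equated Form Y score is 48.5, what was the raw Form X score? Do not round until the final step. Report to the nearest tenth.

Invert y = (SD_Y/SD_X)(x − M_X) + M_Y:
x = (SD_X/SD_Y)(y − M_Y) + M_X = (11.1/13.6)(48.5 − 66.7) + 67.7
x = 0.816176 × -18.200 + 67.7 = 52.8

52.8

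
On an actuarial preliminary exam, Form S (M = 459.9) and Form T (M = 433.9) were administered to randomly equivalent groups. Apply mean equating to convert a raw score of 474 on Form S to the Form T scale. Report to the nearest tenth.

Mean equating: y = x + (M_Y − M_X) = 474 + (433.9 − 459.9) = 448.0

448.0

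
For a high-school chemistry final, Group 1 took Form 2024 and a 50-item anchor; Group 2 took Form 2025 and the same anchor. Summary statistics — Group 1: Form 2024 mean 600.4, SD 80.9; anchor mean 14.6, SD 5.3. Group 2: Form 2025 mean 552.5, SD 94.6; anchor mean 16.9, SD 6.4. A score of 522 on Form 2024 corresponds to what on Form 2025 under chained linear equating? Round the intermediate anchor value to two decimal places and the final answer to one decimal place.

442.5

Form 2024 → anchor (Group 1): v = (5.3/80.9)(522 − 600.4) + 14.6 = 9.46
anchor → Form 2025 (Group 2): y = (94.6/6.4)(9.46 − 16.9) + 552.5 = 442.5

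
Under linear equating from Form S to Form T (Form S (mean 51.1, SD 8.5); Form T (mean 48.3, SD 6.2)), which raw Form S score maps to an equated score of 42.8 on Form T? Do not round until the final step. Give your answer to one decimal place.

Invert y = (SD_Y/SD_X)(x − M_X) + M_Y:
x = (SD_X/SD_Y)(y − M_Y) + M_X = (8.5/6.2)(42.8 − 48.3) + 51.1
x = 1.370968 × -5.500 + 51.1 = 43.6

43.6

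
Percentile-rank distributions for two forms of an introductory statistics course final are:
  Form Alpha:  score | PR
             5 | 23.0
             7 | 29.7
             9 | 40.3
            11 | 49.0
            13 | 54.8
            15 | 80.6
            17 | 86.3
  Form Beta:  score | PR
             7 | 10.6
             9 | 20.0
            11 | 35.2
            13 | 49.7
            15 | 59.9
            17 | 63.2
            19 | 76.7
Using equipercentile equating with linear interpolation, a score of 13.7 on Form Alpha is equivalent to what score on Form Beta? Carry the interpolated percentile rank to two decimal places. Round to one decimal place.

17.1

PR of 13.7 on Form Alpha: 54.8 + (13.7 − 13)/(15 − 13) × (80.6 − 54.8) = 63.83
On Form Beta, PR 63.83 falls between score 17 (PR 63.2) and 19 (PR 76.7).
Interpolate: 17 + (63.83 − 63.2)/(76.7 − 63.2) × (19 − 17) = 17.1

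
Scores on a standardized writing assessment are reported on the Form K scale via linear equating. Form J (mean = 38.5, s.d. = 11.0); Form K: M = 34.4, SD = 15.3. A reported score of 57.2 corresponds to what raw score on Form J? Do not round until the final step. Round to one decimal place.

54.9

Invert y = (SD_Y/SD_X)(x − M_X) + M_Y:
x = (SD_X/SD_Y)(y − M_Y) + M_X = (11.0/15.3)(57.2 − 34.4) + 38.5
x = 0.718954 × 22.800 + 38.5 = 54.9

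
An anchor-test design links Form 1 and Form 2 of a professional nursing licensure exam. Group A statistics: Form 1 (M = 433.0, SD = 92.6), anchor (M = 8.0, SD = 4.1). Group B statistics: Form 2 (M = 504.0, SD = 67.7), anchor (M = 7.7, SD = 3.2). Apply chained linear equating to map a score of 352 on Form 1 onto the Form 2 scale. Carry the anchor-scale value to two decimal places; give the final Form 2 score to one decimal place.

434.4

Form 1 → anchor (Group A): v = (4.1/92.6)(352 − 433.0) + 8.0 = 4.41
anchor → Form 2 (Group B): y = (67.7/3.2)(4.41 − 7.7) + 504.0 = 434.4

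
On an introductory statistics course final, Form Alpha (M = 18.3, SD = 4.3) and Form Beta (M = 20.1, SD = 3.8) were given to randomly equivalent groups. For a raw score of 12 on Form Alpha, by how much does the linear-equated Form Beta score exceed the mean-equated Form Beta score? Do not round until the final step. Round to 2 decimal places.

0.73

Mean-equated: 12 + (20.1 − 18.3) = 13.80
Linear-equated: (3.8/4.3)(12 − 18.3) + 20.1 = 14.533
Difference = 14.533 − 13.80 = 0.73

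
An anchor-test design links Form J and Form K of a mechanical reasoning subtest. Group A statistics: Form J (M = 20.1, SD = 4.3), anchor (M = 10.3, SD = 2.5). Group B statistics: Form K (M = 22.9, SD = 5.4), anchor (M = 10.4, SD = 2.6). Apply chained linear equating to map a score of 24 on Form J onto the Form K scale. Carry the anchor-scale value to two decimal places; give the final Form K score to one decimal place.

Form J → anchor (Group A): v = (2.5/4.3)(24 − 20.1) + 10.3 = 12.57
anchor → Form K (Group B): y = (5.4/2.6)(12.57 − 10.4) + 22.9 = 27.4

27.4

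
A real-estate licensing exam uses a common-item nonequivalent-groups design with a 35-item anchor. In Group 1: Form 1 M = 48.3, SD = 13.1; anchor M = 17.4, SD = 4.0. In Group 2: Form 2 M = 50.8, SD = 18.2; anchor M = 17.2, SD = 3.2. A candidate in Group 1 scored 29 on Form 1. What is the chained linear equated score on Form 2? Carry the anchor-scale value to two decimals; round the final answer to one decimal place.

Form 1 → anchor (Group 1): v = (4.0/13.1)(29 − 48.3) + 17.4 = 11.51
anchor → Form 2 (Group 2): y = (18.2/3.2)(11.51 − 17.2) + 50.8 = 18.4

18.4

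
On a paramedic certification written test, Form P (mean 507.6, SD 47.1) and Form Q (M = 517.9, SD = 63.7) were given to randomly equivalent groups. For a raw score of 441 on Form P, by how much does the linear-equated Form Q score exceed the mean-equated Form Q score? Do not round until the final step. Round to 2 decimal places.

Mean-equated: 441 + (517.9 − 507.6) = 451.30
Linear-equated: (63.7/47.1)(441 − 507.6) + 517.9 = 427.827
Difference = 427.827 − 451.30 = -23.47

-23.47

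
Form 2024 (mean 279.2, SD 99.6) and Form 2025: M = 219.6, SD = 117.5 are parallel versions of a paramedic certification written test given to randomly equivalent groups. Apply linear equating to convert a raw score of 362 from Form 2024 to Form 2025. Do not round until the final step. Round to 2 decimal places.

Linear equating: y = (SD_Y/SD_X)(x − M_X) + M_Y
y = (117.5/99.6)(362 − 279.2) + 219.6
y = 1.179719 × 82.8 + 219.6 = 97.6807 + 219.6 = 317.28

317.28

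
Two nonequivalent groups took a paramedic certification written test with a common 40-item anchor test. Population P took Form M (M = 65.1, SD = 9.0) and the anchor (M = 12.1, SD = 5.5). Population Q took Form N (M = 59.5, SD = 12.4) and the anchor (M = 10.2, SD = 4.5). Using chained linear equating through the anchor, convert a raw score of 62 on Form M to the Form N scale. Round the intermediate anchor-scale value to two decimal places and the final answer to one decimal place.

Form M → anchor (Population P): v = (5.5/9.0)(62 − 65.1) + 12.1 = 10.21
anchor → Form N (Population Q): y = (12.4/4.5)(10.21 − 10.2) + 59.5 = 59.5

59.5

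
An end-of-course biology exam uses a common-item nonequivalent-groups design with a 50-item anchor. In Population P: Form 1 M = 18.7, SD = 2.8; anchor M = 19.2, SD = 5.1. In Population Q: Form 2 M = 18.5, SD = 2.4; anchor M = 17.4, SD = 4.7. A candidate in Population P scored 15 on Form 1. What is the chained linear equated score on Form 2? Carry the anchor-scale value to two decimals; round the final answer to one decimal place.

16.0

Form 1 → anchor (Population P): v = (5.1/2.8)(15 − 18.7) + 19.2 = 12.46
anchor → Form 2 (Population Q): y = (2.4/4.7)(12.46 − 17.4) + 18.5 = 16.0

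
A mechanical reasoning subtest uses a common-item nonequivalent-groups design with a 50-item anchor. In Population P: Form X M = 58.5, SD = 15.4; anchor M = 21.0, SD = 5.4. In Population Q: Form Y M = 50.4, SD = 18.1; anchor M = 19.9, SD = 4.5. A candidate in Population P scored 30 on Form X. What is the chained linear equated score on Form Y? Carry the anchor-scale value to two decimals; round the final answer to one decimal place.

Form X → anchor (Population P): v = (5.4/15.4)(30 − 58.5) + 21.0 = 11.01
anchor → Form Y (Population Q): y = (18.1/4.5)(11.01 − 19.9) + 50.4 = 14.6

14.6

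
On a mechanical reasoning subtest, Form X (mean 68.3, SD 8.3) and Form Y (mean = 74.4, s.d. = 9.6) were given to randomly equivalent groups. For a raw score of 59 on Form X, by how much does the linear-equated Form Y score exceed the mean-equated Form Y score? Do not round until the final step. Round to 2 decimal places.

-1.46

Mean-equated: 59 + (74.4 − 68.3) = 65.10
Linear-equated: (9.6/8.3)(59 − 68.3) + 74.4 = 63.643
Difference = 63.643 − 65.10 = -1.46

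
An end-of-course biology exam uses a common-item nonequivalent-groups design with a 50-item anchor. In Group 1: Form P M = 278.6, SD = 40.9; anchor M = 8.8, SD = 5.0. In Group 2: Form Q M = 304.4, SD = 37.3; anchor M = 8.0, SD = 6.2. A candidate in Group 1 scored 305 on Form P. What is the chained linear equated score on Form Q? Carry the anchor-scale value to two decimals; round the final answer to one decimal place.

328.6

Form P → anchor (Group 1): v = (5.0/40.9)(305 − 278.6) + 8.8 = 12.03
anchor → Form Q (Group 2): y = (37.3/6.2)(12.03 − 8.0) + 304.4 = 328.6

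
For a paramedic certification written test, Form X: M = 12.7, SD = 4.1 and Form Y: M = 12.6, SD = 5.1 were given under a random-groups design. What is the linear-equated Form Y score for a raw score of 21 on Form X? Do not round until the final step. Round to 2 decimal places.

22.92

Linear equating: y = (SD_Y/SD_X)(x − M_X) + M_Y
y = (5.1/4.1)(21 − 12.7) + 12.6
y = 1.243902 × 8.3 + 12.6 = 10.3244 + 12.6 = 22.92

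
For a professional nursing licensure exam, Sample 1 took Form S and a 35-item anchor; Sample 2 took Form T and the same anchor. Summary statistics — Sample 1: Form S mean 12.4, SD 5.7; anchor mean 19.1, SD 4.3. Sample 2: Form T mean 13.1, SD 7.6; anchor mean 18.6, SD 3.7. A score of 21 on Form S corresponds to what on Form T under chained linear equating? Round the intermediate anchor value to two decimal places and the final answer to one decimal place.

Form S → anchor (Sample 1): v = (4.3/5.7)(21 − 12.4) + 19.1 = 25.59
anchor → Form T (Sample 2): y = (7.6/3.7)(25.59 − 18.6) + 13.1 = 27.5

27.5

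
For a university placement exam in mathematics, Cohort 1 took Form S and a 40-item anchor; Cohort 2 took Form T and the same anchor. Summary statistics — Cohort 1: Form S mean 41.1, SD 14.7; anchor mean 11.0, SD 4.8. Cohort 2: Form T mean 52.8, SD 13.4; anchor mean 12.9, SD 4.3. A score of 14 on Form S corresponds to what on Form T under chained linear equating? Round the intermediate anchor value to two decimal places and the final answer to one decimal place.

19.3

Form S → anchor (Cohort 1): v = (4.8/14.7)(14 − 41.1) + 11.0 = 2.15
anchor → Form T (Cohort 2): y = (13.4/4.3)(2.15 − 12.9) + 52.8 = 19.3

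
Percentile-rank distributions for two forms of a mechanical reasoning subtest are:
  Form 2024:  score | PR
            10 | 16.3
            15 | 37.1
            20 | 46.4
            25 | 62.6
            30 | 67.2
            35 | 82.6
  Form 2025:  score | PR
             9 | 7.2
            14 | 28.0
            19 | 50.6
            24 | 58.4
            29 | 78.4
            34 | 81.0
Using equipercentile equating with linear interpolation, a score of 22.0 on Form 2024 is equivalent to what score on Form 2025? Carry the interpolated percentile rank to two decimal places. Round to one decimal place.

20.5

PR of 22.0 on Form 2024: 46.4 + (22.0 − 20)/(25 − 20) × (62.6 − 46.4) = 52.88
On Form 2025, PR 52.88 falls between score 19 (PR 50.6) and 24 (PR 58.4).
Interpolate: 19 + (52.88 − 50.6)/(58.4 − 50.6) × (24 − 19) = 20.5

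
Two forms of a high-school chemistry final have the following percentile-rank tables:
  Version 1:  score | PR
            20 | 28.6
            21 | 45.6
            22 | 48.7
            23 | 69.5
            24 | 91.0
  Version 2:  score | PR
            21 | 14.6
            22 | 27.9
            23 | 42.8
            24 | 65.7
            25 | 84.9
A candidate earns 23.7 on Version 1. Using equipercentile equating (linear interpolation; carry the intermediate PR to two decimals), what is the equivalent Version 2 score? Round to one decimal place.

PR of 23.7 on Version 1: 69.5 + (23.7 − 23)/(24 − 23) × (91.0 − 69.5) = 84.55
On Version 2, PR 84.55 falls between score 24 (PR 65.7) and 25 (PR 84.9).
Interpolate: 24 + (84.55 − 65.7)/(84.9 − 65.7) × (25 − 24) = 25.0

25.0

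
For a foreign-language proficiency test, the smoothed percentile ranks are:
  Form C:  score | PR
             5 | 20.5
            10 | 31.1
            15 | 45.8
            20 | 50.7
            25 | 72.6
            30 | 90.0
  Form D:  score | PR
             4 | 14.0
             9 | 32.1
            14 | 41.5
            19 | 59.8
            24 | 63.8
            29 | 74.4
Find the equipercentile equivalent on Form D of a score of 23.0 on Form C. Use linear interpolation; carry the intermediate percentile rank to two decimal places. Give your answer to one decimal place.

PR of 23.0 on Form C: 50.7 + (23.0 − 20)/(25 − 20) × (72.6 − 50.7) = 63.84
On Form D, PR 63.84 falls between score 24 (PR 63.8) and 29 (PR 74.4).
Interpolate: 24 + (63.84 − 63.8)/(74.4 − 63.8) × (29 − 24) = 24.0

24.0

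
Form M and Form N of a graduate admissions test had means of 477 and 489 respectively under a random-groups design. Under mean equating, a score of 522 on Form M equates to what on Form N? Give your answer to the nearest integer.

534

Mean equating: y = x + (M_Y − M_X) = 522 + (489 − 477) = 534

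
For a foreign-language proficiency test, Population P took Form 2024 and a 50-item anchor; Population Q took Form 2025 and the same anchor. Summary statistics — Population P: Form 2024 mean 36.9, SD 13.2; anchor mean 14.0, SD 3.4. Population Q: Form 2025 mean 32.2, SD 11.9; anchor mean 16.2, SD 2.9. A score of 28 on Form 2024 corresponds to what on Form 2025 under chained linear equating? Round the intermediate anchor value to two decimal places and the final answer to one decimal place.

Form 2024 → anchor (Population P): v = (3.4/13.2)(28 − 36.9) + 14.0 = 11.71
anchor → Form 2025 (Population Q): y = (11.9/2.9)(11.71 − 16.2) + 32.2 = 13.8

13.8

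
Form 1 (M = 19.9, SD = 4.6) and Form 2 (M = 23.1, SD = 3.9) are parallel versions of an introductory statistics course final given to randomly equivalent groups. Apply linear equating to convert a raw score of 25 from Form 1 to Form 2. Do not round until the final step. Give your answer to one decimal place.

Linear equating: y = (SD_Y/SD_X)(x − M_X) + M_Y
y = (3.9/4.6)(25 − 19.9) + 23.1
y = 0.847826 × 5.1 + 23.1 = 4.3239 + 23.1 = 27.4

27.4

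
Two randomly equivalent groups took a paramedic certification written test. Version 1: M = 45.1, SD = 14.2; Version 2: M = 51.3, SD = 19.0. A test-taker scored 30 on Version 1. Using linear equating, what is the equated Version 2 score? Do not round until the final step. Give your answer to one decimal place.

31.1

Linear equating: y = (SD_Y/SD_X)(x − M_X) + M_Y
y = (19.0/14.2)(30 − 45.1) + 51.3
y = 1.338028 × -15.1 + 51.3 = -20.2042 + 51.3 = 31.1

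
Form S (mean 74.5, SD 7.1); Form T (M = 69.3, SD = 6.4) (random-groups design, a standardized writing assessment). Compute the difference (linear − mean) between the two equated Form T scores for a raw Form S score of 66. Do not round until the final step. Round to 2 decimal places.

0.84

Mean-equated: 66 + (69.3 − 74.5) = 60.80
Linear-equated: (6.4/7.1)(66 − 74.5) + 69.3 = 61.638
Difference = 61.638 − 60.80 = 0.84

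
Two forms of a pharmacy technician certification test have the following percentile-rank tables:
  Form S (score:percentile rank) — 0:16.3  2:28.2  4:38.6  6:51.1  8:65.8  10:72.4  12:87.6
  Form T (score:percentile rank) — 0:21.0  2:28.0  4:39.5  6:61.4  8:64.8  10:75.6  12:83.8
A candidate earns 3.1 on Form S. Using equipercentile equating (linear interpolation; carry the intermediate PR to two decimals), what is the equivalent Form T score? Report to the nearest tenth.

PR of 3.1 on Form S: 28.2 + (3.1 − 2)/(4 − 2) × (38.6 − 28.2) = 33.92
On Form T, PR 33.92 falls between score 2 (PR 28.0) and 4 (PR 39.5).
Interpolate: 2 + (33.92 − 28.0)/(39.5 − 28.0) × (4 − 2) = 3.0

3.0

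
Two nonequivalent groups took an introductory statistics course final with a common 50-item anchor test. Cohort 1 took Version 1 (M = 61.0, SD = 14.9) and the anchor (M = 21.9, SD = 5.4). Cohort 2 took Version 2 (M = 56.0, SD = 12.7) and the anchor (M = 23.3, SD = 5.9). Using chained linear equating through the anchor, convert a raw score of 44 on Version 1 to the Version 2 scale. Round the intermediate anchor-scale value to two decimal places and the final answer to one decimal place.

Version 1 → anchor (Cohort 1): v = (5.4/14.9)(44 − 61.0) + 21.9 = 15.74
anchor → Version 2 (Cohort 2): y = (12.7/5.9)(15.74 − 23.3) + 56.0 = 39.7

39.7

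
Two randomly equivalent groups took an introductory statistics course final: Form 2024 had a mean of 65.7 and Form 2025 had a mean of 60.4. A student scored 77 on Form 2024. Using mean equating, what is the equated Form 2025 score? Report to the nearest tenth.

Mean equating: y = x + (M_Y − M_X) = 77 + (60.4 − 65.7) = 71.7

71.7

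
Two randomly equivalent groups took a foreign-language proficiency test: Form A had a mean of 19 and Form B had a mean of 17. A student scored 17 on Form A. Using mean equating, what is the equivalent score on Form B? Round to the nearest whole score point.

Mean equating: y = x + (M_Y − M_X) = 17 + (17 − 19) = 15

15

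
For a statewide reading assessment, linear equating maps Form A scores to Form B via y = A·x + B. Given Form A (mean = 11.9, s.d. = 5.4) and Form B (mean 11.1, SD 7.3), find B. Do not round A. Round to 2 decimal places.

-4.99

A = SD_Y / SD_X = 7.3 / 5.4 = 1.351852
B = M_Y − A·M_X = 11.1 − 1.351852 × 11.9 = -4.99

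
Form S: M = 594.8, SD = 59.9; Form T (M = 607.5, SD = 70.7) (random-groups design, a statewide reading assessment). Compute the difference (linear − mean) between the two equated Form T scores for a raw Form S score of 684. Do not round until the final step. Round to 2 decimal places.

16.08

Mean-equated: 684 + (607.5 − 594.8) = 696.70
Linear-equated: (70.7/59.9)(684 − 594.8) + 607.5 = 712.783
Difference = 712.783 − 696.70 = 16.08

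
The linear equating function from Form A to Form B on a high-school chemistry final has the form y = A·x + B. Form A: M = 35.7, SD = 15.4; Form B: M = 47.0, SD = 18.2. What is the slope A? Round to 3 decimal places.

1.182

A = SD_Y / SD_X = 18.2 / 15.4 = 1.182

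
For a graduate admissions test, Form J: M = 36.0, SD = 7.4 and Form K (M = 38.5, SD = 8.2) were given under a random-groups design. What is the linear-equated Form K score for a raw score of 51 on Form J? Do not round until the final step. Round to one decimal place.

55.1

Linear equating: y = (SD_Y/SD_X)(x − M_X) + M_Y
y = (8.2/7.4)(51 − 36.0) + 38.5
y = 1.108108 × 15.0 + 38.5 = 16.6216 + 38.5 = 55.1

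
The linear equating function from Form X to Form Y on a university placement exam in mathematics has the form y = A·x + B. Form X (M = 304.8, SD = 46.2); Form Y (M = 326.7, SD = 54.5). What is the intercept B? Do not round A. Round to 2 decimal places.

-32.86

A = SD_Y / SD_X = 54.5 / 46.2 = 1.179654
B = M_Y − A·M_X = 326.7 − 1.179654 × 304.8 = -32.86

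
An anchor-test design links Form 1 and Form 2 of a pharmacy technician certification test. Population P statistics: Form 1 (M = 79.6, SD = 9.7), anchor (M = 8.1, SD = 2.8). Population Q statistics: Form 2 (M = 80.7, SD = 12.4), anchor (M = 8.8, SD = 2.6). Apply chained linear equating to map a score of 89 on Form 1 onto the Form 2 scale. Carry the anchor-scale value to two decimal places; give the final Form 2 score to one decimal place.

Form 1 → anchor (Population P): v = (2.8/9.7)(89 − 79.6) + 8.1 = 10.81
anchor → Form 2 (Population Q): y = (12.4/2.6)(10.81 − 8.8) + 80.7 = 90.3

90.3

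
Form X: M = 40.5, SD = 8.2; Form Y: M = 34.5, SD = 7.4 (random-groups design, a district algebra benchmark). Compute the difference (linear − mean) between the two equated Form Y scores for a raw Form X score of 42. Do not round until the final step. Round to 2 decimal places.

Mean-equated: 42 + (34.5 − 40.5) = 36.00
Linear-equated: (7.4/8.2)(42 − 40.5) + 34.5 = 35.854
Difference = 35.854 − 36.00 = -0.15

-0.15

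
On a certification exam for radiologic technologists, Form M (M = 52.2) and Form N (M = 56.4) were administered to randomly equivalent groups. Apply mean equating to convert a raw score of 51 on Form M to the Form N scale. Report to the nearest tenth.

55.2

Mean equating: y = x + (M_Y − M_X) = 51 + (56.4 − 52.2) = 55.2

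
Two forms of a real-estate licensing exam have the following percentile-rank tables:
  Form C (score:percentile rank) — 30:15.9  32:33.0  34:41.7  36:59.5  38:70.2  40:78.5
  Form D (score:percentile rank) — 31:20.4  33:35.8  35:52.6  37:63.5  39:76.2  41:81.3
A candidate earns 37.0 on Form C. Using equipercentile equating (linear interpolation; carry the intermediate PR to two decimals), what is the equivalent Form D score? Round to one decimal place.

37.2

PR of 37.0 on Form C: 59.5 + (37.0 − 36)/(38 − 36) × (70.2 − 59.5) = 64.85
On Form D, PR 64.85 falls between score 37 (PR 63.5) and 39 (PR 76.2).
Interpolate: 37 + (64.85 − 63.5)/(76.2 − 63.5) × (39 − 37) = 37.2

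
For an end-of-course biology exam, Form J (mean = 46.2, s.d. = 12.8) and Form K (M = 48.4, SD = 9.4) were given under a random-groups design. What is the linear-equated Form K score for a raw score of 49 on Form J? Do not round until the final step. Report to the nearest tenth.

50.5

Linear equating: y = (SD_Y/SD_X)(x − M_X) + M_Y
y = (9.4/12.8)(49 − 46.2) + 48.4
y = 0.734375 × 2.8 + 48.4 = 2.0562 + 48.4 = 50.5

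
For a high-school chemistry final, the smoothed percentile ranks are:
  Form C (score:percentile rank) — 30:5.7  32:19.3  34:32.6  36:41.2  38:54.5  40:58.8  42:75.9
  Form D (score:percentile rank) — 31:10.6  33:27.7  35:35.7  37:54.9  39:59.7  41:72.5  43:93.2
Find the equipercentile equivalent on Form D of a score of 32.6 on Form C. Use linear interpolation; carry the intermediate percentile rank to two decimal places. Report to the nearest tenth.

32.5

PR of 32.6 on Form C: 19.3 + (32.6 − 32)/(34 − 32) × (32.6 − 19.3) = 23.29
On Form D, PR 23.29 falls between score 31 (PR 10.6) and 33 (PR 27.7).
Interpolate: 31 + (23.29 − 10.6)/(27.7 − 10.6) × (33 − 31) = 32.5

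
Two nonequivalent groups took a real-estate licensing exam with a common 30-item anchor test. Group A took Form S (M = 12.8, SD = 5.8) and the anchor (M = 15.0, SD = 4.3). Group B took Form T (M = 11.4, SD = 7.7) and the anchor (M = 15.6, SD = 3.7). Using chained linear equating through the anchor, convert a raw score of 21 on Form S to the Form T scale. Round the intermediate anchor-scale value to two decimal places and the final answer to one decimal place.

22.8

Form S → anchor (Group A): v = (4.3/5.8)(21 − 12.8) + 15.0 = 21.08
anchor → Form T (Group B): y = (7.7/3.7)(21.08 − 15.6) + 11.4 = 22.8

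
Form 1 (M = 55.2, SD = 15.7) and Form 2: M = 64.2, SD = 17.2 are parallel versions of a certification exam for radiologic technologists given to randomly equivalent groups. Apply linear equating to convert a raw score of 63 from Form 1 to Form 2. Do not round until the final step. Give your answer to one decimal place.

72.7

Linear equating: y = (SD_Y/SD_X)(x − M_X) + M_Y
y = (17.2/15.7)(63 − 55.2) + 64.2
y = 1.095541 × 7.8 + 64.2 = 8.5452 + 64.2 = 72.7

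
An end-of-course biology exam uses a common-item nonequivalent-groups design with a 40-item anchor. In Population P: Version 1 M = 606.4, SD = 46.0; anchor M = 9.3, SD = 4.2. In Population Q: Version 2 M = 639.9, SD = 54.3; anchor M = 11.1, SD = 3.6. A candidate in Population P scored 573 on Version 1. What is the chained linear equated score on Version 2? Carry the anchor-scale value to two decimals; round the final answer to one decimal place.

Version 1 → anchor (Population P): v = (4.2/46.0)(573 − 606.4) + 9.3 = 6.25
anchor → Version 2 (Population Q): y = (54.3/3.6)(6.25 − 11.1) + 639.9 = 566.7

566.7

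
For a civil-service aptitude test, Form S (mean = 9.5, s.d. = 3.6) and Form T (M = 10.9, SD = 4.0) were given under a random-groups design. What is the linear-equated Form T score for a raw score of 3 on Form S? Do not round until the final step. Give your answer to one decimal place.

3.7

Linear equating: y = (SD_Y/SD_X)(x − M_X) + M_Y
y = (4.0/3.6)(3 − 9.5) + 10.9
y = 1.111111 × -6.5 + 10.9 = -7.2222 + 10.9 = 3.7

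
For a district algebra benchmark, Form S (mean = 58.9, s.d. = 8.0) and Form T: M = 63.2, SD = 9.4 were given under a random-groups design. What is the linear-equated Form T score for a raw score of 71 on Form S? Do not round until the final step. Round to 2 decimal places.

77.42

Linear equating: y = (SD_Y/SD_X)(x − M_X) + M_Y
y = (9.4/8.0)(71 − 58.9) + 63.2
y = 1.175000 × 12.1 + 63.2 = 14.2175 + 63.2 = 77.42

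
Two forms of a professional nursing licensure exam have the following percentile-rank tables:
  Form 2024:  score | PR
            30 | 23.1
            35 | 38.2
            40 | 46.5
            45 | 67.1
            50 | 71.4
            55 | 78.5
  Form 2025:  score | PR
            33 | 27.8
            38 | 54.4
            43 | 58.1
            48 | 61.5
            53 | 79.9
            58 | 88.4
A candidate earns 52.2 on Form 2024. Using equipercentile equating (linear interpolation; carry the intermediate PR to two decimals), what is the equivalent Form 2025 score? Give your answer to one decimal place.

51.5

PR of 52.2 on Form 2024: 71.4 + (52.2 − 50)/(55 − 50) × (78.5 − 71.4) = 74.52
On Form 2025, PR 74.52 falls between score 48 (PR 61.5) and 53 (PR 79.9).
Interpolate: 48 + (74.52 − 61.5)/(79.9 − 61.5) × (53 − 48) = 51.5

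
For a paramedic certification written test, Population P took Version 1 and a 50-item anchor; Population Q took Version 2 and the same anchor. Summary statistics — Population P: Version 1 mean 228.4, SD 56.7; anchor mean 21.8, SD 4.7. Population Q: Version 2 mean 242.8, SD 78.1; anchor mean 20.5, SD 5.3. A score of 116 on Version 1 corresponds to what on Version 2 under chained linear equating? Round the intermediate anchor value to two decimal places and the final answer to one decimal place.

124.6

Version 1 → anchor (Population P): v = (4.7/56.7)(116 − 228.4) + 21.8 = 12.48
anchor → Version 2 (Population Q): y = (78.1/5.3)(12.48 − 20.5) + 242.8 = 124.6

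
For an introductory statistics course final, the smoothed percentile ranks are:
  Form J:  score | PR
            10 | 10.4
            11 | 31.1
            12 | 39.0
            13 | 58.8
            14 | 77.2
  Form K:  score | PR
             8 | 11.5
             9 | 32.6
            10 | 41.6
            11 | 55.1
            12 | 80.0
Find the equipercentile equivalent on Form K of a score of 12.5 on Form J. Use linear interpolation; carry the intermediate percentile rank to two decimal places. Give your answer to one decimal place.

PR of 12.5 on Form J: 39.0 + (12.5 − 12)/(13 − 12) × (58.8 − 39.0) = 48.90
On Form K, PR 48.90 falls between score 10 (PR 41.6) and 11 (PR 55.1).
Interpolate: 10 + (48.90 − 41.6)/(55.1 − 41.6) × (11 − 10) = 10.5

10.5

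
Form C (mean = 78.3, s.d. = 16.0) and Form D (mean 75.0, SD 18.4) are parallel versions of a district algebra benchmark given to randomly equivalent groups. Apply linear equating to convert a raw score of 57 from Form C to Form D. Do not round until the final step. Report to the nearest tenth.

Linear equating: y = (SD_Y/SD_X)(x − M_X) + M_Y
y = (18.4/16.0)(57 − 78.3) + 75.0
y = 1.150000 × -21.3 + 75.0 = -24.4950 + 75.0 = 50.5

50.5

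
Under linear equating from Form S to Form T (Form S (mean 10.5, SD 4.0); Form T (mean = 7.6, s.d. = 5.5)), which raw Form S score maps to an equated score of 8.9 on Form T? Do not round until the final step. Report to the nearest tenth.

11.4

Invert y = (SD_Y/SD_X)(x − M_X) + M_Y:
x = (SD_X/SD_Y)(y − M_Y) + M_X = (4.0/5.5)(8.9 − 7.6) + 10.5
x = 0.727273 × 1.300 + 10.5 = 11.4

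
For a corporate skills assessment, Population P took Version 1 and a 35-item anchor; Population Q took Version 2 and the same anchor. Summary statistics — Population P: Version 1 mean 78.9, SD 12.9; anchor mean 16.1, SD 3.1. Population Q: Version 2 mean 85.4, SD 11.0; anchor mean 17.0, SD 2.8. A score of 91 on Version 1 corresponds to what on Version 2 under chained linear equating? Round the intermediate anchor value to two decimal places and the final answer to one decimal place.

93.3

Version 1 → anchor (Population P): v = (3.1/12.9)(91 − 78.9) + 16.1 = 19.01
anchor → Version 2 (Population Q): y = (11.0/2.8)(19.01 − 17.0) + 85.4 = 93.3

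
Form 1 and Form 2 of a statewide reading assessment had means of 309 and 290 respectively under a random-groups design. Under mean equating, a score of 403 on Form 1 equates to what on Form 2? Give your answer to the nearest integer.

Mean equating: y = x + (M_Y − M_X) = 403 + (290 − 309) = 384

384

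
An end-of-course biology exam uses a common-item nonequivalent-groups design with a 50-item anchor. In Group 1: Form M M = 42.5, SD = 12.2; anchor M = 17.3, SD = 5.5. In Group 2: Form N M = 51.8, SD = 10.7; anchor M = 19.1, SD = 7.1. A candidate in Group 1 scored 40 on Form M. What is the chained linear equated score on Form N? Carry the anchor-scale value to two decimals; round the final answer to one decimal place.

Form M → anchor (Group 1): v = (5.5/12.2)(40 − 42.5) + 17.3 = 16.17
anchor → Form N (Group 2): y = (10.7/7.1)(16.17 − 19.1) + 51.8 = 47.4

47.4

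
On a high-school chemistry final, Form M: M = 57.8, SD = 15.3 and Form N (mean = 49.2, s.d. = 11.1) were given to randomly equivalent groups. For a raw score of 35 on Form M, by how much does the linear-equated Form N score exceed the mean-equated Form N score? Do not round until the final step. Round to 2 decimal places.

Mean-equated: 35 + (49.2 − 57.8) = 26.40
Linear-equated: (11.1/15.3)(35 − 57.8) + 49.2 = 32.659
Difference = 32.659 − 26.40 = 6.26

6.26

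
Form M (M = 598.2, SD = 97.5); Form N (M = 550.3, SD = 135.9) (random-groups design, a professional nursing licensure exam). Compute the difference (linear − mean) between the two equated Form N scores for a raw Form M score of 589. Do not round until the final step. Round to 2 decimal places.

-3.62

Mean-equated: 589 + (550.3 − 598.2) = 541.10
Linear-equated: (135.9/97.5)(589 − 598.2) + 550.3 = 537.477
Difference = 537.477 − 541.10 = -3.62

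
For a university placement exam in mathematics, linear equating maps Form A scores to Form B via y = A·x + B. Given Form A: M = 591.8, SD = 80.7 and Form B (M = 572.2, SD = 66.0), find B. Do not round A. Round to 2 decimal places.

A = SD_Y / SD_X = 66.0 / 80.7 = 0.817844
B = M_Y − A·M_X = 572.2 − 0.817844 × 591.8 = 88.20

88.20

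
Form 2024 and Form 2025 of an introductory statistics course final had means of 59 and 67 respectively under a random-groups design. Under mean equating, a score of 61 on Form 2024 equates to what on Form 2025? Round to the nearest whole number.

Mean equating: y = x + (M_Y − M_X) = 61 + (67 − 59) = 69

69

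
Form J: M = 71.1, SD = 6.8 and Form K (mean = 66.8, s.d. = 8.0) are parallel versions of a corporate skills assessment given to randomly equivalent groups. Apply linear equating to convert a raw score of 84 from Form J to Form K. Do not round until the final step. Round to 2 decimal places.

81.98

Linear equating: y = (SD_Y/SD_X)(x − M_X) + M_Y
y = (8.0/6.8)(84 − 71.1) + 66.8
y = 1.176471 × 12.9 + 66.8 = 15.1765 + 66.8 = 81.98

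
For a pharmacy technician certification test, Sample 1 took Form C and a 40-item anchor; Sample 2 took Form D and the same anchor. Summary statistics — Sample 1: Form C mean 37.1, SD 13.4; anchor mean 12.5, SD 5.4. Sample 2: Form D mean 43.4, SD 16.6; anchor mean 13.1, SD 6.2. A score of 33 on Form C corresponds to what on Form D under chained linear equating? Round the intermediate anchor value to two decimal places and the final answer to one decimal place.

37.4

Form C → anchor (Sample 1): v = (5.4/13.4)(33 − 37.1) + 12.5 = 10.85
anchor → Form D (Sample 2): y = (16.6/6.2)(10.85 − 13.1) + 43.4 = 37.4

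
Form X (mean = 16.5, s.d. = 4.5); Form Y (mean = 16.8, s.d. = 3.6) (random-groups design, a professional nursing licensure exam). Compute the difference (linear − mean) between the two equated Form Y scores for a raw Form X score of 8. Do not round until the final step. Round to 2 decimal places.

1.70

Mean-equated: 8 + (16.8 − 16.5) = 8.30
Linear-equated: (3.6/4.5)(8 − 16.5) + 16.8 = 10.000
Difference = 10.000 − 8.30 = 1.70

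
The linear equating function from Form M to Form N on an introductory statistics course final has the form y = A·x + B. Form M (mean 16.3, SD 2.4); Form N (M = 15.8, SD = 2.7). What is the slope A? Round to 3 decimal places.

1.125

A = SD_Y / SD_X = 2.7 / 2.4 = 1.125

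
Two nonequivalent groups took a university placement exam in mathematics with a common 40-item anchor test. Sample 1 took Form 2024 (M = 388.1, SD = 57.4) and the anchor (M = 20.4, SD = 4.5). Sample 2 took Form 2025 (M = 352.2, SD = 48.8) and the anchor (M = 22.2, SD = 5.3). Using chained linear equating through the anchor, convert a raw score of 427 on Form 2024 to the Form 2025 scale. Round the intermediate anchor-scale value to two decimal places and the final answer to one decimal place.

363.7

Form 2024 → anchor (Sample 1): v = (4.5/57.4)(427 − 388.1) + 20.4 = 23.45
anchor → Form 2025 (Sample 2): y = (48.8/5.3)(23.45 − 22.2) + 352.2 = 363.7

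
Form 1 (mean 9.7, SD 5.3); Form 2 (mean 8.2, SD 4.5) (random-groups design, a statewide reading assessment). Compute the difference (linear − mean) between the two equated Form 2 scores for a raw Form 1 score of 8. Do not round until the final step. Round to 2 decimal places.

Mean-equated: 8 + (8.2 − 9.7) = 6.50
Linear-equated: (4.5/5.3)(8 − 9.7) + 8.2 = 6.757
Difference = 6.757 − 6.50 = 0.26

0.26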